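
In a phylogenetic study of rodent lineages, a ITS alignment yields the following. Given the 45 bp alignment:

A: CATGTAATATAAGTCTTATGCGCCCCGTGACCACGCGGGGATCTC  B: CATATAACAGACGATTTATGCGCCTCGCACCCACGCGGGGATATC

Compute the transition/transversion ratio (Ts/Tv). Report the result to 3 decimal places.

1.200

Transitions are A↔G and C↔T; transversions are all other mismatches.
Transitions: 6. Transversions: 5.
R = 6/5 = 1.200.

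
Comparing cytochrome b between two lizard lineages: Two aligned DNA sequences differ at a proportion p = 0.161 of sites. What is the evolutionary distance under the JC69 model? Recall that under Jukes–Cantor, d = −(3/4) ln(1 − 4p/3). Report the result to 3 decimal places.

0.181

d = −(3/4) ln(1 − 4p/3) = −0.75 ln(1 − 0.214667) = −0.75 ln(0.785333)
  = −0.75 × (-0.241647) = 0.181235 substitutions/site.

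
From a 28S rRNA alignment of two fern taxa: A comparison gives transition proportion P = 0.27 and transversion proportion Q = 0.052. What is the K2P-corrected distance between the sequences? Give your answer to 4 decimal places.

0.4757

Under the Kimura two-parameter model, d = −½ ln(1 − 2P − Q) − ¼ ln(1 − 2Q).
1 − 2P − Q = 0.408, giving −½ ln(0.408) = 0.448244.
1 − 2Q = 0.896, giving −¼ ln(0.896) = 0.027454.
d = 0.448244 + 0.027454 = 0.475698.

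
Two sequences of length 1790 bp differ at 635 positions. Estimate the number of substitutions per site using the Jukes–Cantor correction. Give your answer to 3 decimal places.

p = 635/1790 ≈ 0.354749.
d = −(3/4) ln(1 − 4p/3) = −0.75 ln(1 − 0.472999) = −0.75 ln(0.527001)
  = −0.75 × (-0.640553) = 0.480415 substitutions/site.

0.480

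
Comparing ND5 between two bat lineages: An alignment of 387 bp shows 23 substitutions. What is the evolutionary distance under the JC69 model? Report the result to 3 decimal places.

p = 23/387 ≈ 0.059432.
d = −(3/4) ln(1 − 4p/3) = −0.75 ln(1 − 0.079243) = −0.75 ln(0.920757)
  = −0.75 × (-0.082559) = 0.061919 substitutions/site.

0.062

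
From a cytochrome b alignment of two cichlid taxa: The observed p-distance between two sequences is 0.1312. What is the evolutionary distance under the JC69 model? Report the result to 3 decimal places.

0.144

d = −(3/4) ln(1 − 4p/3) = −0.75 ln(1 − 0.174933) = −0.75 ln(0.825067)
  = −0.75 × (-0.192291) = 0.144218 substitutions/site.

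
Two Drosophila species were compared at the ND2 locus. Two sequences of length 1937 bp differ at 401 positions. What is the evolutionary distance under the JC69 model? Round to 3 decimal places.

p = 401/1937 ≈ 0.207021.
d = −(3/4) ln(1 − 4p/3) = −0.75 ln(1 − 0.276028) = −0.75 ln(0.723972)
  = −0.75 × (-0.323003) = 0.242252 substitutions/site.

0.242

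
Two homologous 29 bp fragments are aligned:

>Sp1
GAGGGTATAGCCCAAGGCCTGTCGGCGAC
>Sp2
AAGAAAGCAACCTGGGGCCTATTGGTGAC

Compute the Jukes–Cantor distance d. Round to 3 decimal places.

The sequences differ at 13 of 29 sites, so p = 13/29 ≈ 0.448276.
d = −(3/4) ln(1 − 4p/3) = −0.75 ln(1 − 0.597701) = −0.75 ln(0.402299)
  = −0.75 × (-0.910560) = 0.682920 substitutions/site.

0.683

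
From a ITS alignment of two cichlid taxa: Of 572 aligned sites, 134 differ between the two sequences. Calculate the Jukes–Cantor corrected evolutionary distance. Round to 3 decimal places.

p = 134/572 ≈ 0.234266.
d = −(3/4) ln(1 − 4p/3) = −0.75 ln(1 − 0.312355) = −0.75 ln(0.687645)
  = −0.75 × (-0.374483) = 0.280862 substitutions/site.

0.281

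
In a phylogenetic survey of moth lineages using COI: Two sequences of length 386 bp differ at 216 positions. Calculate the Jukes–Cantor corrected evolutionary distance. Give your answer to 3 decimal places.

p = 216/386 ≈ 0.559585.
d = −(3/4) ln(1 − 4p/3) = −0.75 ln(1 − 0.746113) = −0.75 ln(0.253887)
  = −0.75 × (-1.370866) = 1.028150 substitutions/site.

1.028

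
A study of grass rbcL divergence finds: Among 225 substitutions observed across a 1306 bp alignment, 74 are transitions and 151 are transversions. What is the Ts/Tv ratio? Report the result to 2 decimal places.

0.49

R = 74/151 = 0.490066… ≈ 0.49 (to 2 d.p.).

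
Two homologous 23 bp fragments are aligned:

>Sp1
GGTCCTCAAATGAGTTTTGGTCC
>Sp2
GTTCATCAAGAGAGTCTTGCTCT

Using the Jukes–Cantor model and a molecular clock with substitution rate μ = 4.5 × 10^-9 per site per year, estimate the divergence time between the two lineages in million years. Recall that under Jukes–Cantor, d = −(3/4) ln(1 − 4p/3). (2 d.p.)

43.38

The sequences differ at 7 of 23 sites (2, 5, 10, 11, 16, 20, 23), so p = 7/23 ≈ 0.304348.
d = −(3/4) ln(1 − 4p/3) = −0.75 ln(1 − 0.405797) = −0.75 ln(0.594203)
  = −0.75 × (-0.520534) = 0.390401 substitutions/site.
Under a molecular clock d = 2μt, so t = d/(2μ) = 0.390401 / (2 × 4.5 × 10^-9) = 43.38 million years.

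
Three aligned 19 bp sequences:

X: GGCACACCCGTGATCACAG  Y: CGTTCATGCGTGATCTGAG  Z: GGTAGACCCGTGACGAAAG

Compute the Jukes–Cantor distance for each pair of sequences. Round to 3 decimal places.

d(X,Y) = 0.507, d(X,Z) = 0.324, d(Y,Z) = 0.749

X–Y: 7/19 sites differ → p ≈ 0.368421, d = −0.75 ln(1 − 0.491228) = 0.506816 ≈ 0.507.
X–Z: 5/19 sites differ → p ≈ 0.263158, d = −0.75 ln(1 − 0.350877) = 0.324100 ≈ 0.324.
Y–Z: 9/19 sites differ → p ≈ 0.473684, d = −0.75 ln(1 − 0.631579) = 0.748897 ≈ 0.749.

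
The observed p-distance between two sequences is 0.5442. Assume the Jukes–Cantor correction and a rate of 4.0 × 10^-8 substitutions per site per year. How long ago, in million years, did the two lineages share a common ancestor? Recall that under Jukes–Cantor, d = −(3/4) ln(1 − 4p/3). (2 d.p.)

d = −(3/4) ln(1 − 4p/3) = −0.75 ln(1 − 0.7256) = −0.75 ln(0.2744)
  = −0.75 × (-1.293168) = 0.969876 substitutions/site.
Under a molecular clock d = 2μt, so t = d/(2μ) = 0.969876 / (2 × 4.0 × 10^-8) = 12.12 million years.

12.12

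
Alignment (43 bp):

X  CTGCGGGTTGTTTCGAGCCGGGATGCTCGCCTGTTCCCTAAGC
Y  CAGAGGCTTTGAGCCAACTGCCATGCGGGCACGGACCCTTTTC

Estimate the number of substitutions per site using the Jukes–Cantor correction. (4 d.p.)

0.7899

The sequences differ at 21 of 43 sites, so p = 21/43 ≈ 0.488372.
d = −(3/4) ln(1 − 4p/3) = −0.75 ln(1 − 0.651163) = −0.75 ln(0.348837)
  = −0.75 × (-1.053151) = 0.789863 substitutions/site.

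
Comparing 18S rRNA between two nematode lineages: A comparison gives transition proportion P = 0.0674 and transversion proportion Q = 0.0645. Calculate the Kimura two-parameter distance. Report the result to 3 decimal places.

0.146

Under the Kimura two-parameter model, d = −½ ln(1 − 2P − Q) − ¼ ln(1 − 2Q).
1 − 2P − Q = 0.8007, giving −½ ln(0.8007) = 0.111134.
1 − 2Q = 0.871, giving −¼ ln(0.871) = 0.034528.
d = 0.111134 + 0.034528 = 0.145662.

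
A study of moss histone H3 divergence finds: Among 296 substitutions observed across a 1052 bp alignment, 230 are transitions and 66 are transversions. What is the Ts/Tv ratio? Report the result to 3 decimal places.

3.485

R = 230/66 = 3.484848… ≈ 3.485 (to 3 d.p.).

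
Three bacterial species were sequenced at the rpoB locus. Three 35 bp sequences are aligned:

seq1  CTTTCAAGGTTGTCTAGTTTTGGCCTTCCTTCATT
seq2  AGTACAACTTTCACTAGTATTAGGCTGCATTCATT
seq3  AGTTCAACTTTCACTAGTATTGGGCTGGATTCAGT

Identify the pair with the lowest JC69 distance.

seq2 and seq3

seq1–seq2: 12/35 differ, p = 0.343, d = 0.458.
seq1–seq3: 12/35 differ, p = 0.343, d = 0.458.
seq2–seq3: 4/35 differ, p = 0.114, d = 0.124.
The smallest distance is between seq2 and seq3.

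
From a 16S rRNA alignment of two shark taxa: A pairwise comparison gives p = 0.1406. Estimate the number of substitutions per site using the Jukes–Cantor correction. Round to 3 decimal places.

0.156

d = −(3/4) ln(1 − 4p/3) = −0.75 ln(1 − 0.187467) = −0.75 ln(0.812533)
  = −0.75 × (-0.207599) = 0.155699 substitutions/site.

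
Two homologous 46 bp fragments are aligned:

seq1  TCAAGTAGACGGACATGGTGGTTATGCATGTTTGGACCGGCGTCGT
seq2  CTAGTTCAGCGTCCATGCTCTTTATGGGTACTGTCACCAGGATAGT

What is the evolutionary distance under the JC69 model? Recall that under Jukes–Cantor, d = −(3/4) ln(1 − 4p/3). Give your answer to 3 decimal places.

The sequences differ at 23 of 46 sites, so p = 23/46 = 0.5.
d = −(3/4) ln(1 − 4p/3) = −0.75 ln(1 − 0.666667) = −0.75 ln(0.333333)
  = −0.75 × (-1.098613) = 0.823960 substitutions/site.

0.824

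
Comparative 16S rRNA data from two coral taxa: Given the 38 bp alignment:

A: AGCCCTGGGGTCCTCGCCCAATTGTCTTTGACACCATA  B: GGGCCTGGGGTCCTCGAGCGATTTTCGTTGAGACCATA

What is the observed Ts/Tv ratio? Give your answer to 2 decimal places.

Transitions are A↔G and C↔T; transversions are all other mismatches.
Transitions: 2. Transversions: 6.
R = 2/6 = 0.333333… ≈ 0.33 (to 2 d.p.).

0.33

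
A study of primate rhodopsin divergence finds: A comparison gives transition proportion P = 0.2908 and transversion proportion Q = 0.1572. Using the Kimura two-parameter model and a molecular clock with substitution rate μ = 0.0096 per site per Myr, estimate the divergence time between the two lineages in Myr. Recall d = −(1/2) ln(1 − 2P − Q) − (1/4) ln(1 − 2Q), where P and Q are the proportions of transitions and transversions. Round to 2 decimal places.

39.87

Under the Kimura two-parameter model, d = −½ ln(1 − 2P − Q) − ¼ ln(1 − 2Q).
1 − 2P − Q = 0.2612, giving −½ ln(0.2612) = 0.671234.
1 − 2Q = 0.6856, giving −¼ ln(0.6856) = 0.094365.
d = 0.671234 + 0.094365 = 0.765599.
Under a molecular clock d = 2μt, so t = d/(2μ) = 0.765599 / (2 × 0.0096) = 39.87 Myr.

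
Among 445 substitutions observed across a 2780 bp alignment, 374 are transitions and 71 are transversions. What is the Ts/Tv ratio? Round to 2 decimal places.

5.27

R = 374/71 = 5.267605… ≈ 5.27 (to 2 d.p.).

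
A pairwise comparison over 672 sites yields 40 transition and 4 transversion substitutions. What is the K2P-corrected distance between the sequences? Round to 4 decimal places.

P = 40/672 ≈ 0.059524 and Q = 4/672 ≈ 0.005952.
Under the Kimura two-parameter model, d = −½ ln(1 − 2P − Q) − ¼ ln(1 − 2Q).
1 − 2P − Q = 0.875, giving −½ ln(0.875) = 0.066766.
1 − 2Q = 0.988096, giving −¼ ln(0.988096) = 0.002994.
d = 0.066766 + 0.002994 = 0.069760.

0.0698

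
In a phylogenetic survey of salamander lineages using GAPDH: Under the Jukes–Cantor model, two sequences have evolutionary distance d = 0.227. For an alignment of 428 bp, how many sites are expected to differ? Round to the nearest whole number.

84

Invert JC69: p = (3/4)(1 − e^(−4d/3)) = 0.75 × (1 − e^(-0.302667)) = 0.75 × (1 − 0.738845) = 0.195866.
Expected differing sites = pL ≈ 0.195866 × 428 = 83.830648 ≈ 84.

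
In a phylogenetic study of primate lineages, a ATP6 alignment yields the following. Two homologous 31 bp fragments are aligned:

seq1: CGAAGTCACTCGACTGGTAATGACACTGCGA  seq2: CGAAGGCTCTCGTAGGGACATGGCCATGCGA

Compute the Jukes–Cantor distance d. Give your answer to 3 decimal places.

The sequences differ at 10 of 31 sites (6, 8, 13, 14, 15, 18, 19, 23, 25, 26), so p = 10/31 ≈ 0.322581.
d = −(3/4) ln(1 − 4p/3) = −0.75 ln(1 − 0.430108) = −0.75 ln(0.569892)
  = −0.75 × (-0.562308) = 0.421731 substitutions/site.

0.422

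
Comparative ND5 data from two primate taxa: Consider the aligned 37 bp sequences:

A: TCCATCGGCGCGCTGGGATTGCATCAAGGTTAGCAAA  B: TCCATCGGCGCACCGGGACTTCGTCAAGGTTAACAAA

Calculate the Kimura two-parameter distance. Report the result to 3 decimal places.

0.190

Of 37 sites, 5 differences are transitions and 1 are transversions, so P = 5/37 ≈ 0.135135 and Q = 1/37 ≈ 0.027027.
Under the Kimura two-parameter model, d = −½ ln(1 − 2P − Q) − ¼ ln(1 − 2Q).
1 − 2P − Q = 0.702703, giving −½ ln(0.702703) = 0.176410.
1 − 2Q = 0.945946, giving −¼ ln(0.945946) = 0.013892.
d = 0.176410 + 0.013892 = 0.190302.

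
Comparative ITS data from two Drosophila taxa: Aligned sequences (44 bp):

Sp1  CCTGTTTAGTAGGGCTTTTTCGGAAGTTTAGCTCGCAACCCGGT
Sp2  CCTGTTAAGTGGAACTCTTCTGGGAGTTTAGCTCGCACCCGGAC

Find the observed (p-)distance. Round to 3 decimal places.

The sequences differ at 12 of 44 positions.
p = 12/44 = 0.272727… ≈ 0.273 (to 3 d.p.).

0.273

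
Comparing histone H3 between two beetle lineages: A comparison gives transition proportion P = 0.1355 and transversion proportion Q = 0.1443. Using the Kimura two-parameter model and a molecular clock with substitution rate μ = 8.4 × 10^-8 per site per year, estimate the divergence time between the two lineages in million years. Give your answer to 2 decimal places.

2.10

Under the Kimura two-parameter model, d = −½ ln(1 − 2P − Q) − ¼ ln(1 − 2Q).
1 − 2P − Q = 0.5847, giving −½ ln(0.5847) = 0.268328.
1 − 2Q = 0.7114, giving −¼ ln(0.7114) = 0.085130.
d = 0.268328 + 0.085130 = 0.353458.
Under a molecular clock d = 2μt, so t = d/(2μ) = 0.353458 / (2 × 8.4 × 10^-8) = 2.10 million years.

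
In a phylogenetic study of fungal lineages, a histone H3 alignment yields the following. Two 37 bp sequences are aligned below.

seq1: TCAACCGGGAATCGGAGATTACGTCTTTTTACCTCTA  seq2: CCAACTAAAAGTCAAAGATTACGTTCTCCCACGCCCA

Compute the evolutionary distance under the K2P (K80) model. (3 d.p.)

Of 37 sites, 15 differences are transitions and 1 are transversions, so P = 15/37 ≈ 0.405405 and Q = 1/37 ≈ 0.027027.
Under the Kimura two-parameter model, d = −½ ln(1 − 2P − Q) − ¼ ln(1 − 2Q).
1 − 2P − Q = 0.162163, giving −½ ln(0.162163) = 0.909577.
1 − 2Q = 0.945946, giving −¼ ln(0.945946) = 0.013892.
d = 0.909577 + 0.013892 = 0.923469.

0.923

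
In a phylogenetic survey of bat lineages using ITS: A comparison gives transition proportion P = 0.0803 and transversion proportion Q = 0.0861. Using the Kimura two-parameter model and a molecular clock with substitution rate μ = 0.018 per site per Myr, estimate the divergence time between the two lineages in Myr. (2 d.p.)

5.25

Under the Kimura two-parameter model, d = −½ ln(1 − 2P − Q) − ¼ ln(1 − 2Q).
1 − 2P − Q = 0.7533, giving −½ ln(0.7533) = 0.141646.
1 − 2Q = 0.8278, giving −¼ ln(0.8278) = 0.047246.
d = 0.141646 + 0.047246 = 0.188892.
Under a molecular clock d = 2μt, so t = d/(2μ) = 0.188892 / (2 × 0.018) = 5.25 Myr.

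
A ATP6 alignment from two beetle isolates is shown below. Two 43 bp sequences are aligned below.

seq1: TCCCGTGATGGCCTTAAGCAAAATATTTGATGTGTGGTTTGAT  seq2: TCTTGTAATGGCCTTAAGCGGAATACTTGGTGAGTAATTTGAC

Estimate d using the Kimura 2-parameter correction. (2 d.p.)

Of 43 sites, 10 differences are transitions and 1 are transversions, so P = 10/43 ≈ 0.232558 and Q = 1/43 ≈ 0.023256.
Under the Kimura two-parameter model, d = −½ ln(1 − 2P − Q) − ¼ ln(1 − 2Q).
1 − 2P − Q = 0.511628, giving −½ ln(0.511628) = 0.335079.
1 − 2Q = 0.953488, giving −¼ ln(0.953488) = 0.011907.
d = 0.335079 + 0.011907 = 0.346986.

0.35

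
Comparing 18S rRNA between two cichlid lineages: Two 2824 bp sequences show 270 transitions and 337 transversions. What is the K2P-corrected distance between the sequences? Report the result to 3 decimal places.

P = 270/2824 ≈ 0.095609 and Q = 337/2824 ≈ 0.119334.
Under the Kimura two-parameter model, d = −½ ln(1 − 2P − Q) − ¼ ln(1 − 2Q).
1 − 2P − Q = 0.689448, giving −½ ln(0.689448) = 0.185932.
1 − 2Q = 0.761332, giving −¼ ln(0.761332) = 0.068171.
d = 0.185932 + 0.068171 = 0.254103.

0.254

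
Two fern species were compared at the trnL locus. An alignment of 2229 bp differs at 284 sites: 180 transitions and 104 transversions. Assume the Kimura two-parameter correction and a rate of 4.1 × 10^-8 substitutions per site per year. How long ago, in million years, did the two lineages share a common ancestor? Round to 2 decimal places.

P = 180/2229 ≈ 0.080754 and Q = 104/2229 ≈ 0.046658.
Under the Kimura two-parameter model, d = −½ ln(1 − 2P − Q) − ¼ ln(1 − 2Q).
1 − 2P − Q = 0.791834, giving −½ ln(0.791834) = 0.116702.
1 − 2Q = 0.906684, giving −¼ ln(0.906684) = 0.024490.
d = 0.116702 + 0.024490 = 0.141192.
Under a molecular clock d = 2μt, so t = d/(2μ) = 0.141192 / (2 × 4.1 × 10^-8) = 1.72 million years.

1.72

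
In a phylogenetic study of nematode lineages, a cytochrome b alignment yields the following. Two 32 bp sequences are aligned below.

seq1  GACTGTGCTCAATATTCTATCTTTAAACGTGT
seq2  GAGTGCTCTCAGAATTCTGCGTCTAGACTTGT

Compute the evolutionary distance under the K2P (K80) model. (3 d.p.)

0.473

Of 32 sites, 6 differences are transitions and 5 are transversions, so P = 6/32 = 0.1875 and Q = 5/32 = 0.15625.
Under the Kimura two-parameter model, d = −½ ln(1 − 2P − Q) − ¼ ln(1 − 2Q).
1 − 2P − Q = 0.46875, giving −½ ln(0.46875) = 0.378843.
1 − 2Q = 0.6875, giving −¼ ln(0.6875) = 0.093673.
d = 0.378843 + 0.093673 = 0.472516.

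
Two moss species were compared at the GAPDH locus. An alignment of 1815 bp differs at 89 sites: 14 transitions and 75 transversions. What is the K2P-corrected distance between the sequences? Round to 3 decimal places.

P = 14/1815 ≈ 0.007713 and Q = 75/1815 ≈ 0.041322.
Under the Kimura two-parameter model, d = −½ ln(1 − 2P − Q) − ¼ ln(1 − 2Q).
1 − 2P − Q = 0.943252, giving −½ ln(0.943252) = 0.029211.
1 − 2Q = 0.917356, giving −¼ ln(0.917356) = 0.021565.
d = 0.029211 + 0.021565 = 0.050776.

0.051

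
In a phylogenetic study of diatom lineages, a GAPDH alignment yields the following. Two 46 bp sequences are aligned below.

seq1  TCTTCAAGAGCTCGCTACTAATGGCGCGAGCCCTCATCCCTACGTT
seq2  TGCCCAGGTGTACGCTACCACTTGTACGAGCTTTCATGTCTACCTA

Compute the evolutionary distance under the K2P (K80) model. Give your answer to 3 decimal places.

Of 46 sites, 10 differences are transitions and 8 are transversions, so P = 10/46 ≈ 0.217391 and Q = 8/46 ≈ 0.173913.
Under the Kimura two-parameter model, d = −½ ln(1 − 2P − Q) − ¼ ln(1 − 2Q).
1 − 2P − Q = 0.391305, giving −½ ln(0.391305) = 0.469134.
1 − 2Q = 0.652174, giving −¼ ln(0.652174) = 0.106861.
d = 0.469134 + 0.106861 = 0.575995.

0.576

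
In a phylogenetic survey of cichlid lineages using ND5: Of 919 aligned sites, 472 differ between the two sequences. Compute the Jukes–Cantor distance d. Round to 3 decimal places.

p = 472/919 ≈ 0.513602.
d = −(3/4) ln(1 − 4p/3) = −0.75 ln(1 − 0.684803) = −0.75 ln(0.315197)
  = −0.75 × (-1.154557) = 0.865918 substitutions/site.

0.866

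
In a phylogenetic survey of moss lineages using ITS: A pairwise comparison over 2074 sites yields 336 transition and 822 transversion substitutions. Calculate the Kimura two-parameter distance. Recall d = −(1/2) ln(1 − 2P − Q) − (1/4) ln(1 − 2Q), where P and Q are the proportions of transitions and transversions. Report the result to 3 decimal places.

1.030

P = 336/2074 ≈ 0.162006 and Q = 822/2074 ≈ 0.396336.
Under the Kimura two-parameter model, d = −½ ln(1 − 2P − Q) − ¼ ln(1 − 2Q).
1 − 2P − Q = 0.279652, giving −½ ln(0.279652) = 0.637105.
1 − 2Q = 0.207328, giving −¼ ln(0.207328) = 0.393363.
d = 0.637105 + 0.393363 = 1.030468.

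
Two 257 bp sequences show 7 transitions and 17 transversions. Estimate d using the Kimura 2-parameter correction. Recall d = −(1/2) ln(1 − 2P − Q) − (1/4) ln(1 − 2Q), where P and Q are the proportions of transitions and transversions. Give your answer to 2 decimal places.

0.10

P = 7/257 ≈ 0.027237 and Q = 17/257 ≈ 0.066148.
Under the Kimura two-parameter model, d = −½ ln(1 − 2P − Q) − ¼ ln(1 − 2Q).
1 − 2P − Q = 0.879378, giving −½ ln(0.879378) = 0.064270.
1 − 2Q = 0.867704, giving −¼ ln(0.867704) = 0.035476.
d = 0.064270 + 0.035476 = 0.099746.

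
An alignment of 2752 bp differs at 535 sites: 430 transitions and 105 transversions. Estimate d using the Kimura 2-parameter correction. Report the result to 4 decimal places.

0.2357

P = 430/2752 = 0.15625 and Q = 105/2752 ≈ 0.038154.
Under the Kimura two-parameter model, d = −½ ln(1 − 2P − Q) − ¼ ln(1 − 2Q).
1 − 2P − Q = 0.649346, giving −½ ln(0.649346) = 0.215895.
1 − 2Q = 0.923692, giving −¼ ln(0.923692) = 0.019844.
d = 0.215895 + 0.019844 = 0.235739.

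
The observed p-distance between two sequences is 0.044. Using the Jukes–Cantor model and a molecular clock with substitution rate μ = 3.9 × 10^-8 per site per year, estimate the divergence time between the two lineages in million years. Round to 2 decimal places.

d = −(3/4) ln(1 − 4p/3) = −0.75 ln(1 − 0.058667) = −0.75 ln(0.941333)
  = −0.75 × (-0.060458) = 0.045344 substitutions/site.
Under a molecular clock d = 2μt, so t = d/(2μ) = 0.045344 / (2 × 3.9 × 10^-8) = 0.58 million years.

0.58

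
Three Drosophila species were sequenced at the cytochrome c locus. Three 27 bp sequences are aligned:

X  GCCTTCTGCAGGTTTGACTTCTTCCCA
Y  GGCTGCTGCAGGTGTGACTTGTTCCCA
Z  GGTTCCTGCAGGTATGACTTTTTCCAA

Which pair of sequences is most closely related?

X–Y: 4/27 differ, p = 0.148, d = 0.165.
X–Z: 6/27 differ, p = 0.222, d = 0.264.
Y–Z: 5/27 differ, p = 0.185, d = 0.213.
The smallest distance is between X and Y.

X and Y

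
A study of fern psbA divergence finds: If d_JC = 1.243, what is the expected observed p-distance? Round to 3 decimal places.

0.607

p = (3/4)(1 − e^(−4d/3)) = 0.75 × (1 − e^(-1.657333)) = 0.75 × (1 − 0.190647) = 0.607015.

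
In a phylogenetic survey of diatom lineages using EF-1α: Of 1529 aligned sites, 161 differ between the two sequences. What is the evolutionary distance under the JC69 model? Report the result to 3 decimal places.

0.113

p = 161/1529 ≈ 0.105298.
d = −(3/4) ln(1 − 4p/3) = −0.75 ln(1 − 0.140397) = −0.75 ln(0.859603)
  = −0.75 × (-0.151285) = 0.113464 substitutions/site.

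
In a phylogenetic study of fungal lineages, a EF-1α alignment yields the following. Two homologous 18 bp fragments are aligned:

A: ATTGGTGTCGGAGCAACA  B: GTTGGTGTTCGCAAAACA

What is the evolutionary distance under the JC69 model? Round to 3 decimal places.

The sequences differ at 6 of 18 sites (1, 9, 10, 12, 13, 14), so p = 6/18 ≈ 0.333333.
d = −(3/4) ln(1 − 4p/3) = −0.75 ln(1 − 0.444444) = −0.75 ln(0.555556)
  = −0.75 × (-0.587786) = 0.440840 substitutions/site.

0.441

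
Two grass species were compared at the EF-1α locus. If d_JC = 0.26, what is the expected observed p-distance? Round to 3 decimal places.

0.220

p = (3/4)(1 − e^(−4d/3)) = 0.75 × (1 − e^(-0.346667)) = 0.75 × (1 − 0.707041) = 0.219719.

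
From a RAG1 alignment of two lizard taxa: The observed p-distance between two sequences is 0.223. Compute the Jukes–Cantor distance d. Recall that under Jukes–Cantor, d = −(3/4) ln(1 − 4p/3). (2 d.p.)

0.26

d = −(3/4) ln(1 − 4p/3) = −0.75 ln(1 − 0.297333) = −0.75 ln(0.702667)
  = −0.75 × (-0.352872) = 0.264654 substitutions/site.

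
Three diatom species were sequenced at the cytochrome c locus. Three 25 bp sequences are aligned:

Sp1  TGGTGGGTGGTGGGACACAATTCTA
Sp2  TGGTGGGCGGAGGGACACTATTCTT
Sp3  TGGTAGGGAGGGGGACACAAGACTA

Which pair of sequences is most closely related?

Sp1–Sp2: 4/25 differ, p = 0.160, d = 0.180.
Sp1–Sp3: 6/25 differ, p = 0.240, d = 0.289.
Sp2–Sp3: 8/25 differ, p = 0.320, d = 0.417.
The smallest distance is between Sp1 and Sp2.

Sp1 and Sp2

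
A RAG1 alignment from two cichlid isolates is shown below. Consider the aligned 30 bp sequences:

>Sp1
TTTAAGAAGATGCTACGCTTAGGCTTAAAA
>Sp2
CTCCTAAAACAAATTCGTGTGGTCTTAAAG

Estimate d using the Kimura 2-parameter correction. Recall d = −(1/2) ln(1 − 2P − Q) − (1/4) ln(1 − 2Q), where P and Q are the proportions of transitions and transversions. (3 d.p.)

Of 30 sites, 8 differences are transitions and 8 are transversions, so P = 8/30 ≈ 0.266667 and Q = 8/30 ≈ 0.266667.
Under the Kimura two-parameter model, d = −½ ln(1 − 2P − Q) − ¼ ln(1 − 2Q).
1 − 2P − Q = 0.199999, giving −½ ln(0.199999) = 0.804721.
1 − 2Q = 0.466666, giving −¼ ln(0.466666) = 0.190535.
d = 0.804721 + 0.190535 = 0.995256.

0.995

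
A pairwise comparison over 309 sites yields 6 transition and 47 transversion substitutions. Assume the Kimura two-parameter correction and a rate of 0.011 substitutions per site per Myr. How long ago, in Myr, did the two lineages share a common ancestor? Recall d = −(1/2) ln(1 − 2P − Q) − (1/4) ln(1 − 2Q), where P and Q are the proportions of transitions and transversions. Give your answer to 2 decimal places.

8.94

P = 6/309 ≈ 0.019417 and Q = 47/309 ≈ 0.152104.
Under the Kimura two-parameter model, d = −½ ln(1 − 2P − Q) − ¼ ln(1 − 2Q).
1 − 2P − Q = 0.809062, giving −½ ln(0.809062) = 0.105940.
1 − 2Q = 0.695792, giving −¼ ln(0.695792) = 0.090676.
d = 0.105940 + 0.090676 = 0.196616.
Under a molecular clock d = 2μt, so t = d/(2μ) = 0.196616 / (2 × 0.011) = 8.94 Myr.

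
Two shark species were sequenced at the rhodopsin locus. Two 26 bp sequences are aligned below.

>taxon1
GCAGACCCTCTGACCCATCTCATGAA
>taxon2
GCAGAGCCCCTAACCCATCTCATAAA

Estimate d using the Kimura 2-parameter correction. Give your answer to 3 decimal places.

0.177

Of 26 sites, 3 differences are transitions and 1 are transversions, so P = 3/26 ≈ 0.115385 and Q = 1/26 ≈ 0.038462.
Under the Kimura two-parameter model, d = −½ ln(1 − 2P − Q) − ¼ ln(1 − 2Q).
1 − 2P − Q = 0.730768, giving −½ ln(0.730768) = 0.156830.
1 − 2Q = 0.923076, giving −¼ ln(0.923076) = 0.020011.
d = 0.156830 + 0.020011 = 0.176841.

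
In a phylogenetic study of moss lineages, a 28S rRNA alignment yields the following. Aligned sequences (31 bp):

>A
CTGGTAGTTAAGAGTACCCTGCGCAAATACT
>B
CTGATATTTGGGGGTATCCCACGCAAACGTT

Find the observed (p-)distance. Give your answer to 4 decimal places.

The sequences differ at 11 of 31 positions.
p = 11/31 = 0.354838… ≈ 0.3548 (to 4 d.p.).

0.3548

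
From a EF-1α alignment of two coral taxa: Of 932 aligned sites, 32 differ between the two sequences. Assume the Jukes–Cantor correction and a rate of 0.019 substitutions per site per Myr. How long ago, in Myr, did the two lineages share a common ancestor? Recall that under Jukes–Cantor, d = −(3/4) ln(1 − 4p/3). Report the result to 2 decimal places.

0.92

p = 32/932 ≈ 0.034335.
d = −(3/4) ln(1 − 4p/3) = −0.75 ln(1 − 0.04578) = −0.75 ln(0.95422)
  = −0.75 × (-0.046861) = 0.035146 substitutions/site.
Under a molecular clock d = 2μt, so t = d/(2μ) = 0.035146 / (2 × 0.019) = 0.92 Myr.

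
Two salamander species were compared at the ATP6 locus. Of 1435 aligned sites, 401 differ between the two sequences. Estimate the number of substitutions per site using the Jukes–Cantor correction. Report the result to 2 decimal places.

0.35

p = 401/1435 ≈ 0.279443.
d = −(3/4) ln(1 − 4p/3) = −0.75 ln(1 − 0.372591) = −0.75 ln(0.627409)
  = −0.75 × (-0.466157) = 0.349618 substitutions/site.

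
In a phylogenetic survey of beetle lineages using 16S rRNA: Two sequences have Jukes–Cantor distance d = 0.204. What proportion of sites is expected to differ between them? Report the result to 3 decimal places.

0.179

p = (3/4)(1 − e^(−4d/3)) = 0.75 × (1 − e^(-0.272)) = 0.75 × (1 − 0.761854) = 0.178610.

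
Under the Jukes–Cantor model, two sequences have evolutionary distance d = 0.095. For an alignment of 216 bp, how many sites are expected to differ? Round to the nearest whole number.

Invert JC69: p = (3/4)(1 − e^(−4d/3)) = 0.75 × (1 − e^(-0.126667)) = 0.75 × (1 − 0.881027) = 0.089230.
Expected differing sites = pL ≈ 0.089230 × 216 = 19.27368 ≈ 19.

19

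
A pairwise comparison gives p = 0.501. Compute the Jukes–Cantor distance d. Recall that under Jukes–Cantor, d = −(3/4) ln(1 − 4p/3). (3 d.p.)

d = −(3/4) ln(1 − 4p/3) = −0.75 ln(1 − 0.668) = −0.75 ln(0.332)
  = −0.75 × (-1.102620) = 0.826965 substitutions/site.

0.827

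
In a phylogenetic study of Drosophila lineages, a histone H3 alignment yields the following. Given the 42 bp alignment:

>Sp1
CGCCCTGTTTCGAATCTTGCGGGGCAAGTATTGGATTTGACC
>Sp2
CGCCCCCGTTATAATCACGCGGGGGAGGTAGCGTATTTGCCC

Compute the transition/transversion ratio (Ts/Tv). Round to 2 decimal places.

0.44

Transitions are A↔G and C↔T; transversions are all other mismatches.
Transitions: 4. Transversions: 9.
R = 4/9 = 0.444444… ≈ 0.44 (to 2 d.p.).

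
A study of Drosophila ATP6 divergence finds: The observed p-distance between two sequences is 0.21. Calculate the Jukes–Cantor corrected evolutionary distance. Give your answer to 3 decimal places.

0.246

d = −(3/4) ln(1 − 4p/3) = −0.75 ln(1 − 0.28) = −0.75 ln(0.72)
  = −0.75 × (-0.328504) = 0.246378 substitutions/site.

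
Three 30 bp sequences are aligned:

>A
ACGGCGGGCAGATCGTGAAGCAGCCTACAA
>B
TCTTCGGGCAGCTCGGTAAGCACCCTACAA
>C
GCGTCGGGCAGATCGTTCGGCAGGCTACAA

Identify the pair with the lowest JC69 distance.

A–B: 7/30 differ, p = 0.233, d = 0.280.
A–C: 6/30 differ, p = 0.200, d = 0.233.
B–C: 8/30 differ, p = 0.267, d = 0.330.
The smallest distance is between A and C.

A and C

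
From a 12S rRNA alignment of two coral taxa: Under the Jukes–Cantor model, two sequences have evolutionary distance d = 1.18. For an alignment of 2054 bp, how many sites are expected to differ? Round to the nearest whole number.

1221

Invert JC69: p = (3/4)(1 − e^(−4d/3)) = 0.75 × (1 − e^(-1.573333)) = 0.75 × (1 − 0.207353) = 0.594485.
Expected differing sites = pL ≈ 0.594485 × 2054 = 1221.07219 ≈ 1221.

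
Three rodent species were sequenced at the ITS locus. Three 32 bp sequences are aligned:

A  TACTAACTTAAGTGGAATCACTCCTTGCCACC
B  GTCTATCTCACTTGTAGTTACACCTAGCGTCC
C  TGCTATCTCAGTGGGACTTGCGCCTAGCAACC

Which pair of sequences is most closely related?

A–B: 13/32 differ, p = 0.406, d = 0.585.
A–C: 12/32 differ, p = 0.375, d = 0.520.
B–C: 10/32 differ, p = 0.313, d = 0.404.
The smallest distance is between B and C.

B and C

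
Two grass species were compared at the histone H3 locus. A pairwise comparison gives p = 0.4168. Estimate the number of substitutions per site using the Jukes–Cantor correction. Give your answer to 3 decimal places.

d = −(3/4) ln(1 − 4p/3) = −0.75 ln(1 − 0.555733) = −0.75 ln(0.444267)
  = −0.75 × (-0.811330) = 0.608498 substitutions/site.

0.608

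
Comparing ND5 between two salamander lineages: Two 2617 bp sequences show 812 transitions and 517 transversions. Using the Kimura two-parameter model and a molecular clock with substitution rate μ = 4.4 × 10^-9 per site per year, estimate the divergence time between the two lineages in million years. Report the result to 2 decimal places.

111.12

P = 812/2617 ≈ 0.310279 and Q = 517/2617 ≈ 0.197554.
Under the Kimura two-parameter model, d = −½ ln(1 − 2P − Q) − ¼ ln(1 − 2Q).
1 − 2P − Q = 0.181888, giving −½ ln(0.181888) = 0.852182.
1 − 2Q = 0.604892, giving −¼ ln(0.604892) = 0.125676.
d = 0.852182 + 0.125676 = 0.977858.
Under a molecular clock d = 2μt, so t = d/(2μ) = 0.977858 / (2 × 4.4 × 10^-9) = 111.12 million years.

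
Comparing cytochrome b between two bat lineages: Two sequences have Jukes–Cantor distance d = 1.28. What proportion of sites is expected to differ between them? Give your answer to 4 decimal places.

p = (3/4)(1 − e^(−4d/3)) = 0.75 × (1 − e^(-1.706667)) = 0.75 × (1 − 0.181470) = 0.613898.

0.6139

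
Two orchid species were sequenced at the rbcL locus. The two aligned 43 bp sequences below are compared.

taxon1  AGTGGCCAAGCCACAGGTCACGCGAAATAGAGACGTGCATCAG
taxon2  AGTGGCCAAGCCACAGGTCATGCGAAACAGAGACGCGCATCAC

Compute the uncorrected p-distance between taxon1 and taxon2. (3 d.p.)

The sequences differ at 4 of 43 positions (sites 21, 28, 36, 43).
p = 4/43 = 0.093023… ≈ 0.093 (to 3 d.p.).

0.093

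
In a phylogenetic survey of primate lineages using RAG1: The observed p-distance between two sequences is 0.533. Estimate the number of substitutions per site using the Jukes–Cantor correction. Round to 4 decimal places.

d = −(3/4) ln(1 − 4p/3) = −0.75 ln(1 − 0.710667) = −0.75 ln(0.289333)
  = −0.75 × (-1.240177) = 0.930133 substitutions/site.

0.9301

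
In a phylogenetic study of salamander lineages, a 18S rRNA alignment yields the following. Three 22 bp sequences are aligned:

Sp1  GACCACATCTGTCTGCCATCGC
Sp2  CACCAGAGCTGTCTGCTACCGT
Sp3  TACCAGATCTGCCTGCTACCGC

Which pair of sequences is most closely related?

Sp2 and Sp3

Sp1–Sp2: 6/22 differ, p = 0.273, d = 0.339.
Sp1–Sp3: 5/22 differ, p = 0.227, d = 0.271.
Sp2–Sp3: 4/22 differ, p = 0.182, d = 0.208.
The smallest distance is between Sp2 and Sp3.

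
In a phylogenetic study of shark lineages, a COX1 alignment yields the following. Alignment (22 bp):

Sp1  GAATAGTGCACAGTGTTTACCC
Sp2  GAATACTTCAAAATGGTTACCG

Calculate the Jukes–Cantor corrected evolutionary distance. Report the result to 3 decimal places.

The sequences differ at 6 of 22 sites (6, 8, 11, 13, 16, 22), so p = 6/22 ≈ 0.272727.
d = −(3/4) ln(1 − 4p/3) = −0.75 ln(1 − 0.363636) = −0.75 ln(0.636364)
  = −0.75 × (-0.451985) = 0.338989 substitutions/site.

0.339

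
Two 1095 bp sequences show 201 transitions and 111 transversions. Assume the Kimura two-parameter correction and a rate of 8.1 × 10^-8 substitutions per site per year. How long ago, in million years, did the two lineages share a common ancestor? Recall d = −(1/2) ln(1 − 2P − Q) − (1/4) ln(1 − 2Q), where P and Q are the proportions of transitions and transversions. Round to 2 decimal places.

2.30

P = 201/1095 ≈ 0.183562 and Q = 111/1095 ≈ 0.10137.
Under the Kimura two-parameter model, d = −½ ln(1 − 2P − Q) − ¼ ln(1 − 2Q).
1 − 2P − Q = 0.531506, giving −½ ln(0.531506) = 0.316020.
1 − 2Q = 0.79726, giving −¼ ln(0.79726) = 0.056644.
d = 0.316020 + 0.056644 = 0.372664.
Under a molecular clock d = 2μt, so t = d/(2μ) = 0.372664 / (2 × 8.1 × 10^-8) = 2.30 million years.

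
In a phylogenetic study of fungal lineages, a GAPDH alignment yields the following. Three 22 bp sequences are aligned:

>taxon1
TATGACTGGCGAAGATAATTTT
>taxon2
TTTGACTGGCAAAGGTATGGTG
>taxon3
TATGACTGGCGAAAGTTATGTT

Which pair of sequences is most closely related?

taxon1 and taxon3

taxon1–taxon2: 7/22 differ, p = 0.318, d = 0.414.
taxon1–taxon3: 4/22 differ, p = 0.182, d = 0.208.
taxon2–taxon3: 7/22 differ, p = 0.318, d = 0.414.
The smallest distance is between taxon1 and taxon3.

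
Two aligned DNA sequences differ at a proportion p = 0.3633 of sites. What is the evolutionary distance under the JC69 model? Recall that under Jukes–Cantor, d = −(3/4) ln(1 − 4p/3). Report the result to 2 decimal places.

0.50

d = −(3/4) ln(1 − 4p/3) = −0.75 ln(1 − 0.4844) = −0.75 ln(0.5156)
  = −0.75 × (-0.662424) = 0.496818 substitutions/site.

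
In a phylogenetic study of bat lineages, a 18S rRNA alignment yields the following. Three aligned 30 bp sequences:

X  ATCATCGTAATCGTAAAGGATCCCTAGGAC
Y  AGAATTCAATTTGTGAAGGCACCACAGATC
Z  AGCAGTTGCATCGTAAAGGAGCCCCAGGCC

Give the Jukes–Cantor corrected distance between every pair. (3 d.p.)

X–Y: 14/30 sites differ → p ≈ 0.466667, d = −0.75 ln(1 − 0.622223) = 0.730088 ≈ 0.730.
X–Z: 9/30 sites differ → p = 0.3, d = −0.75 ln(1 − 0.4) = 0.383119 ≈ 0.383.
Y–Z: 13/30 sites differ → p ≈ 0.433333, d = −0.75 ln(1 − 0.577777) = 0.646666 ≈ 0.647.

d(X,Y) = 0.730, d(X,Z) = 0.383, d(Y,Z) = 0.647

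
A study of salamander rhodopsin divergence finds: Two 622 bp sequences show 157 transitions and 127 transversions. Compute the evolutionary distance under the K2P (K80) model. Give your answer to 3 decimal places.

P = 157/622 ≈ 0.252412 and Q = 127/622 ≈ 0.20418.
Under the Kimura two-parameter model, d = −½ ln(1 − 2P − Q) − ¼ ln(1 − 2Q).
1 − 2P − Q = 0.290996, giving −½ ln(0.290996) = 0.617223.
1 − 2Q = 0.59164, giving −¼ ln(0.59164) = 0.131214.
d = 0.617223 + 0.131214 = 0.748437.

0.748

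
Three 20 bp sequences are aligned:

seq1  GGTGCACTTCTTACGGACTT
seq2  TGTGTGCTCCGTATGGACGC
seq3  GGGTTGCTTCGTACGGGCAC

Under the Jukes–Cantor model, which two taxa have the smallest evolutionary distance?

seq2 and seq3

seq1–seq2: 8/20 differ, p = 0.400, d = 0.572.
seq1–seq3: 8/20 differ, p = 0.400, d = 0.572.
seq2–seq3: 7/20 differ, p = 0.350, d = 0.471.
The smallest distance is between seq2 and seq3.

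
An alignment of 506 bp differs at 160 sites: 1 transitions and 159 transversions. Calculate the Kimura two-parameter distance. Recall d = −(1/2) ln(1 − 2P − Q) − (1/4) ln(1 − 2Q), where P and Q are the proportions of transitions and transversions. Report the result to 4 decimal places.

0.4390

P = 1/506 ≈ 0.001976 and Q = 159/506 ≈ 0.314229.
Under the Kimura two-parameter model, d = −½ ln(1 − 2P − Q) − ¼ ln(1 − 2Q).
1 − 2P − Q = 0.681819, giving −½ ln(0.681819) = 0.191496.
1 − 2Q = 0.371542, giving −¼ ln(0.371542) = 0.247523.
d = 0.191496 + 0.247523 = 0.439019.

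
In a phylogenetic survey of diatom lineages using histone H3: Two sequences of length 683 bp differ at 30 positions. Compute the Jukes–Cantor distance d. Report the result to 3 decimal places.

0.045

p = 30/683 ≈ 0.043924.
d = −(3/4) ln(1 − 4p/3) = −0.75 ln(1 − 0.058565) = −0.75 ln(0.941435)
  = −0.75 × (-0.060350) = 0.045263 substitutions/site.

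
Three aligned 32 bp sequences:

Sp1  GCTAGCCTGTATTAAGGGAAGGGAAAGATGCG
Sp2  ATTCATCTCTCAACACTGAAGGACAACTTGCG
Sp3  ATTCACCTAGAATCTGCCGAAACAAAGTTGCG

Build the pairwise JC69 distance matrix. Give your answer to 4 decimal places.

Sp1–Sp2: 16/32 sites differ → p = 0.5, d = −0.75 ln(1 − 0.666667) = 0.823960 ≈ 0.8240.
Sp1–Sp3: 16/32 sites differ → p = 0.5, d = −0.75 ln(1 − 0.666667) = 0.823960 ≈ 0.8240.
Sp2–Sp3: 15/32 sites differ → p = 0.46875, d = −0.75 ln(1 − 0.625) = 0.735622 ≈ 0.7356.

d(Sp1,Sp2) = 0.8240, d(Sp1,Sp3) = 0.8240, d(Sp2,Sp3) = 0.7356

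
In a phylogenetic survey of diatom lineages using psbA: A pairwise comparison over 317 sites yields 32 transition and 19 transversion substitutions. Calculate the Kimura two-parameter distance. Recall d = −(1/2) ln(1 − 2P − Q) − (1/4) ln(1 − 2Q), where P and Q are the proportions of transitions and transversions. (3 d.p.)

P = 32/317 ≈ 0.100946 and Q = 19/317 ≈ 0.059937.
Under the Kimura two-parameter model, d = −½ ln(1 − 2P − Q) − ¼ ln(1 − 2Q).
1 − 2P − Q = 0.738171, giving −½ ln(0.738171) = 0.151790.
1 − 2Q = 0.880126, giving −¼ ln(0.880126) = 0.031923.
d = 0.151790 + 0.031923 = 0.183713.

0.184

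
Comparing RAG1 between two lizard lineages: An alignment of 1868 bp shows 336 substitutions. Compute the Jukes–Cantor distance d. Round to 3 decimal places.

p = 336/1868 ≈ 0.179872.
d = −(3/4) ln(1 − 4p/3) = −0.75 ln(1 − 0.239829) = −0.75 ln(0.760171)
  = −0.75 × (-0.274212) = 0.205659 substitutions/site.

0.206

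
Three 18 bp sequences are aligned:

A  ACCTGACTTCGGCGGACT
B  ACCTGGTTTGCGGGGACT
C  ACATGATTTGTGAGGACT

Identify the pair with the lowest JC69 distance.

B and C

A–B: 5/18 differ, p = 0.278, d = 0.347.
A–C: 5/18 differ, p = 0.278, d = 0.347.
B–C: 4/18 differ, p = 0.222, d = 0.264.
The smallest distance is between B and C.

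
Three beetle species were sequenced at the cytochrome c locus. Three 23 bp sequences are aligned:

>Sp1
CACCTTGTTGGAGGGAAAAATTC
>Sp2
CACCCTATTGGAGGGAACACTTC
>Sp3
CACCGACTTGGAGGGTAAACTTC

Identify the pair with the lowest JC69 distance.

Sp1–Sp2: 4/23 differ, p = 0.174, d = 0.198.
Sp1–Sp3: 5/23 differ, p = 0.217, d = 0.257.
Sp2–Sp3: 5/23 differ, p = 0.217, d = 0.257.
The smallest distance is between Sp1 and Sp2.

Sp1 and Sp2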